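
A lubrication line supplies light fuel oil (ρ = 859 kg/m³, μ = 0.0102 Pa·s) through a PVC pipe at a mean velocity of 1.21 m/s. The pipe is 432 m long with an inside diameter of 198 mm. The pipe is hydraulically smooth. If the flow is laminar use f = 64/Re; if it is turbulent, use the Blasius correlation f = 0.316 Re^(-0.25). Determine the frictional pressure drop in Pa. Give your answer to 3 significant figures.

ΔP ≈ 36400 Pa

Reynolds number Re = ρVD/μ = 859 · 1.21 · 0.198 / 0.0102 = 2.018e+04.
Re > 4000 → turbulent. Smooth-pipe (Blasius): f = 0.316 Re^(-0.25) = 0.316/(2.018e+04)^0.25 = 0.02651.
Darcy-Weisbach: ΔP = f(L/D)(ρV²/2) = 0.02651·(432/0.198)·(859·1.21²/2) = 0.02651·2182·628.8 = 3.638e+04 Pa.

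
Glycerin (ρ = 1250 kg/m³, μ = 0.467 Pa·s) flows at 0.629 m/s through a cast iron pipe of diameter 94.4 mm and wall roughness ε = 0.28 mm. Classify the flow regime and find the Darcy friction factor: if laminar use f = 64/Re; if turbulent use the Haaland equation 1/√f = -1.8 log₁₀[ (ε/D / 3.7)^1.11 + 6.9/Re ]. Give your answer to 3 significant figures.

f ≈ 0.403

Re = ρVD/μ = 1250·0.629·0.0944/0.467 = 158.9.
Re < 2300 → laminar, so f = 64/Re = 0.4027 (roughness is irrelevant in laminar flow).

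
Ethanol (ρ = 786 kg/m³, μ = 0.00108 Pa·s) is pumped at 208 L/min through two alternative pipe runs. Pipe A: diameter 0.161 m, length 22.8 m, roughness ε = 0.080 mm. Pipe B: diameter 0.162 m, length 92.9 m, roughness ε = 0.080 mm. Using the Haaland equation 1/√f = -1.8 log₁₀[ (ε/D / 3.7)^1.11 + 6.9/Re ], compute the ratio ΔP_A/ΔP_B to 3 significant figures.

ΔP_A/ΔP_B ≈ 0.253

Pipe A: V = Q/A = 0.003467/0.02036 = 0.1703 m/s; Re = 1.995e+04; ε/D = 0.000497; Haaland → f = 0.02667; ΔP_A = f(L/D)(ρV²/2) = 43.03 Pa.
Pipe B: V = Q/A = 0.003467/0.02061 = 0.1682 m/s; Re = 1.983e+04; ε/D = 0.000494; Haaland → f = 0.0267; ΔP_B = f(L/D)(ρV²/2) = 170.2 Pa.
ΔP_A/ΔP_B = 43.03/170.2 = 0.253.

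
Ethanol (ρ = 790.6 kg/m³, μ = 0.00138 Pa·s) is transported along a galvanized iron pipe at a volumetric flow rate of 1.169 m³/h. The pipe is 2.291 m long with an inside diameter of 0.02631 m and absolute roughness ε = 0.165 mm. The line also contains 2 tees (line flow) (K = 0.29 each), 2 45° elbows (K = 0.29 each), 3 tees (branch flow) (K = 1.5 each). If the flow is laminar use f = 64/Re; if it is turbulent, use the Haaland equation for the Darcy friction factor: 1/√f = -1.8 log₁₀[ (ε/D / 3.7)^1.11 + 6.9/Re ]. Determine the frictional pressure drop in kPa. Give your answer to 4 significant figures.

ΔP ≈ 1.284 kPa

Q = 1.169 m³/h = 1.169/3600 = 0.0003247 m³/s.
Cross-sectional area A = πD²/4 = π(0.02631)²/4 = 0.0005437 m²; mean velocity V = Q/A = 0.0003247/0.0005437 = 0.5973 m/s.
Reynolds number Re = ρVD/μ = 790.6 · 0.5973 · 0.02631 / 0.00138 = 9003.
Re > 4000 → turbulent. Relative roughness ε/D = 0.000165/0.02631 = 0.00627. Haaland: 1/√f = -1.8 log₁₀[(0.00627/3.7)^1.11 + 6.9/9003] = -1.8 log₁₀[0.00084 + 0.000766] = 5.029, so f = 0.03953.
Total minor-loss coefficient ΣK = 2·0.29 + 2·0.29 + 3·1.5 = 5.66.
ΔP = [f·L/D + ΣK]·(ρV²/2) = [0.03953·2.291/0.02631 + 5.66]·(790.6·0.5973²/2) = [3.443 + 5.66]·141 = 1284 Pa.
ΔP = 1284 Pa = 1.284 kPa.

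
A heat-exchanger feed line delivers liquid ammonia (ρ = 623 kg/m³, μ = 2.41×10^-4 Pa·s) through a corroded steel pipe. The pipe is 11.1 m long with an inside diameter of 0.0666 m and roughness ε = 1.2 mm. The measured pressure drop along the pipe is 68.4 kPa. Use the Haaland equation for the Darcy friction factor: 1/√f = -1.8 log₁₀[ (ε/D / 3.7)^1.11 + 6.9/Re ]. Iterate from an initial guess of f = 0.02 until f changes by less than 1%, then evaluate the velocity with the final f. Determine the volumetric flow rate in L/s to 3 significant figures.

Rearranging Darcy-Weisbach: V = √(2·ΔP·D/(f·L·ρ)). With ε/D = 0.0012/0.0666 = 0.018, iterate starting from f = 0.02:
  f = 0.02 → V = √(2·6.84e+04·0.0666/(0.02·11.1·623)) = 8.116 m/s; Re = ρVD/μ = 1.397e+06; f → 0.04687
  f = 0.04687 → V = 5.302 m/s; Re = 9.128e+05; f → 0.04689
Converged (Δf/f < 1%). With the final f = 0.04689: V = √(2·6.84e+04·0.0666/(0.04689·11.1·623)) = 5.301 m/s.
Q = V·A = 5.301·(π/4·0.0666²) = 0.01847 m³/s = 18.5 L/s.

Q ≈ 18.5 L/s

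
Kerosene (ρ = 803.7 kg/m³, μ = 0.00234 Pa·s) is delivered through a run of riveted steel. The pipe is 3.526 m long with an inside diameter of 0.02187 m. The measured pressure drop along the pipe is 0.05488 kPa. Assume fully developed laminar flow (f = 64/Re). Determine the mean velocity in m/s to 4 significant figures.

V ≈ 0.09942 m/s

For laminar flow, f = 64/Re with Re = ρVD/μ, so Darcy-Weisbach reduces to ΔP = 32μLV/D². Solving for V: V = ΔP·D²/(32μL) = 54.88·(0.02187)²/(32·0.00234·3.526) = 0.09942 m/s.
Check: Re = ρVD/μ = 803.7·0.09942·0.02187/0.00234 = 746.8 < 2300, so the laminar assumption holds.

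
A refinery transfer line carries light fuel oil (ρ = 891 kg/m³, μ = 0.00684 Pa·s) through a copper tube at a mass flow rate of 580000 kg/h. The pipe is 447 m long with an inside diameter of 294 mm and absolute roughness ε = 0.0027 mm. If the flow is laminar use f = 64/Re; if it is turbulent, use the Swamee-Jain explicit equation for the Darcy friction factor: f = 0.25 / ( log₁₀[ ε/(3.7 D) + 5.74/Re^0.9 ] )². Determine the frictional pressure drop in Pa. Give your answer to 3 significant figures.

ṁ = 580000 kg/h = 580000/3600 = 161.1 kg/s.
A = πD²/4 = π(0.294)²/4 = 0.06789 m²; mean velocity V = ṁ/(ρA) = 161.1/(891 · 0.06789) = 2.664 m/s.
Reynolds number Re = ρVD/μ = 891 · 2.664 · 0.294 / 0.00684 = 1.02e+05.
Re > 4000 → turbulent. Relative roughness ε/D = 2.7e-06/0.294 = 9.18e-06. Swamee-Jain: f = 0.25/(log₁₀[9.18e-06/3.7 + 5.74/1.02e+05^0.9])² = 0.25/(log₁₀[2.48e-06 + 0.000178])² = 0.25/(-3.743)² = 0.01785.
Darcy-Weisbach: ΔP = f(L/D)(ρV²/2) = 0.01785·(447/0.294)·(891·2.664²/2) = 0.01785·1520·3161 = 8.576e+04 Pa.

ΔP ≈ 85800 Pa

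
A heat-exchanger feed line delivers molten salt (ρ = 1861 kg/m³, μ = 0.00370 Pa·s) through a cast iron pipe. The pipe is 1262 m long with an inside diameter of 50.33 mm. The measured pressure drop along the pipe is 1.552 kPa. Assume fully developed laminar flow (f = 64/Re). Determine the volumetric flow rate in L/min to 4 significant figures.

For laminar flow, f = 64/Re with Re = ρVD/μ, so Darcy-Weisbach reduces to ΔP = 32μLV/D². Solving for V: V = ΔP·D²/(32μL) = 1552·(0.05033)²/(32·0.0037·1262) = 0.02631 m/s.
Check: Re = ρVD/μ = 1861·0.02631·0.05033/0.0037 = 666 < 2300, so the laminar assumption holds.
Q = V·A = 0.02631·(π/4·0.05033²) = 5.235e-05 m³/s = 3.141 L/min.

Q ≈ 3.141 L/min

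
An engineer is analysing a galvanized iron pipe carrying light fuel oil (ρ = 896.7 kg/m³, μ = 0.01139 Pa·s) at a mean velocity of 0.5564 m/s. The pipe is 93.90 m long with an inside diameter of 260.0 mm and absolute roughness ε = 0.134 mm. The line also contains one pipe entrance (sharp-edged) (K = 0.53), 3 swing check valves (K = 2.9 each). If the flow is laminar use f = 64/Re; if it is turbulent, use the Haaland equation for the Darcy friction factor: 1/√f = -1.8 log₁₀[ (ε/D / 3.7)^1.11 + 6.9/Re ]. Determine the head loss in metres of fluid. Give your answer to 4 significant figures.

h_f ≈ 0.3194 m

Reynolds number Re = ρVD/μ = 896.7 · 0.5564 · 0.26 / 0.0114 = 1.139e+04.
Re > 4000 → turbulent. Relative roughness ε/D = 0.000134/0.26 = 0.000515. Haaland: 1/√f = -1.8 log₁₀[(0.000515/3.7)^1.11 + 6.9/1.139e+04] = -1.8 log₁₀[5.25e-05 + 0.000606] = 5.727, so f = 0.03049.
Total minor-loss coefficient ΣK = 1·0.53 + 3·2.9 = 9.23.
ΔP = [f·L/D + ΣK]·(ρV²/2) = [0.03049·93.9/0.26 + 9.23]·(896.7·0.5564²/2) = [11.01 + 9.23]·138.8 = 2810 Pa.
Head loss h_f = ΔP/(ρg) = 2810/(896.7·9.81) = 0.3194 m.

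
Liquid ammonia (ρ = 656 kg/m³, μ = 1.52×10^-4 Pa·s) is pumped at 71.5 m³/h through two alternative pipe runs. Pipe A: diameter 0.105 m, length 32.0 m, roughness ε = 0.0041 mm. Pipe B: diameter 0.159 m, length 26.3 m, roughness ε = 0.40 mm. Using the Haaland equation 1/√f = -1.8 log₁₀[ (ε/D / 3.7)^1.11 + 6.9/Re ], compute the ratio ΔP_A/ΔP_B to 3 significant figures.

Pipe A: V = Q/A = 0.01986/0.008659 = 2.294 m/s; Re = 1.039e+06; ε/D = 3.9e-05; Haaland → f = 0.01227; ΔP_A = f(L/D)(ρV²/2) = 6450 Pa.
Pipe B: V = Q/A = 0.01986/0.01986 = 1 m/s; Re = 6.864e+05; ε/D = 0.00252; Haaland → f = 0.02517; ΔP_B = f(L/D)(ρV²/2) = 1366 Pa.
ΔP_A/ΔP_B = 6450/1366 = 4.72.

ΔP_A/ΔP_B ≈ 4.72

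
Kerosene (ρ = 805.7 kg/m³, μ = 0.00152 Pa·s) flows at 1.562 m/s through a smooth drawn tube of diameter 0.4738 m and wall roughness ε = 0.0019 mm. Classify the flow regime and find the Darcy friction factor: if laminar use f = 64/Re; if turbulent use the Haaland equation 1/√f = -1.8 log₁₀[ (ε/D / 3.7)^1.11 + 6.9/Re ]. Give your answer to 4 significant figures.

Re = ρVD/μ = 805.7·1.562·0.4738/0.00152 = 3.923e+05.
Re > 4000 → turbulent. ε/D = 1.9e-06/0.4738 = 4.01e-06; Haaland: 1/√f = -1.8 log₁₀[2.39e-07 + 1.76e-05] = 8.548, so f = 0.01369.

f ≈ 0.01369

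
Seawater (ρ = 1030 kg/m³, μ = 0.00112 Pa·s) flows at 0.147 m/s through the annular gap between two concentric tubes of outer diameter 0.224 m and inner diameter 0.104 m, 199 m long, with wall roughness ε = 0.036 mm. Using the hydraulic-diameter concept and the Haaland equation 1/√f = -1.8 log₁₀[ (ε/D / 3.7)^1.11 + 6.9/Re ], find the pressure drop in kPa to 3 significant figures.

ΔP ≈ 0.510 kPa

Hydraulic diameter D_h = 4A/P = D_o - D_i = 0.224 - 0.104 = 0.12 m.
Re = ρVD_h/μ = 1030·0.147·0.12/0.00112 = 1.622e+04.
ε/D_h = 3.6e-05/0.12 = 0.0003; Haaland gives 1/√f = -1.8 log₁₀[2.88e-05+0.000425] = 6.017, so f = 0.02762.
ΔP = f(L/D_h)(ρV²/2) = 0.02762·199/0.12·11.13 = 509.7 Pa.
ΔP = 0.510 kPa.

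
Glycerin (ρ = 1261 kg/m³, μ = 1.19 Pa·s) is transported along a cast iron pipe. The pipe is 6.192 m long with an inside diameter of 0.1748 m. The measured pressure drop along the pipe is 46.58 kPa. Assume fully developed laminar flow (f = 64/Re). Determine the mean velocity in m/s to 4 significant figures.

For laminar flow, f = 64/Re with Re = ρVD/μ, so Darcy-Weisbach reduces to ΔP = 32μLV/D². Solving for V: V = ΔP·D²/(32μL) = 4.658e+04·(0.1748)²/(32·1.19·6.192) = 6.036 m/s.
Check: Re = ρVD/μ = 1261·6.036·0.1748/1.19 = 1118 < 2300, so the laminar assumption holds.

V ≈ 6.036 m/s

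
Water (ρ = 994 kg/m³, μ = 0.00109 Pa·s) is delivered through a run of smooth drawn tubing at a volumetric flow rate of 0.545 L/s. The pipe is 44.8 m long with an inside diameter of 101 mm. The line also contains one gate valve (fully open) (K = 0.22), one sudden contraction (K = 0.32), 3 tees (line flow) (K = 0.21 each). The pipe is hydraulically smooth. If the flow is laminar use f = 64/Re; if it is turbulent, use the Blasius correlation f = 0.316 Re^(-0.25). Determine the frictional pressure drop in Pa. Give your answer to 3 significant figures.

ΔP ≈ 38.9 Pa

Q = 0.545 L/s = 0.545/1000 = 0.000545 m³/s.
Cross-sectional area A = πD²/4 = π(0.101)²/4 = 0.008012 m²; mean velocity V = Q/A = 0.000545/0.008012 = 0.06802 m/s.
Reynolds number Re = ρVD/μ = 994 · 0.06802 · 0.101 / 0.00109 = 6265.
Re > 4000 → turbulent. Smooth-pipe (Blasius): f = 0.316 Re^(-0.25) = 0.316/(6265)^0.25 = 0.03552.
Total minor-loss coefficient ΣK = 1·0.22 + 1·0.32 + 3·0.21 = 1.17.
ΔP = [f·L/D + ΣK]·(ρV²/2) = [0.03552·44.8/0.101 + 1.17]·(994·0.06802²/2) = [15.75 + 1.17]·2.3 = 38.92 Pa.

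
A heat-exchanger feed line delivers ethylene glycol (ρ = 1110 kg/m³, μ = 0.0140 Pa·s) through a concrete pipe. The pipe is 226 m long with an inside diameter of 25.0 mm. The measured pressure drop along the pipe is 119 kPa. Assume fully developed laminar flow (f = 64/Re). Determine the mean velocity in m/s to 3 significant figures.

For laminar flow, f = 64/Re with Re = ρVD/μ, so Darcy-Weisbach reduces to ΔP = 32μLV/D². Solving for V: V = ΔP·D²/(32μL) = 1.19e+05·(0.025)²/(32·0.014·226) = 0.7346 m/s.
Check: Re = ρVD/μ = 1110·0.7346·0.025/0.014 = 1456 < 2300, so the laminar assumption holds.

V ≈ 0.735 m/s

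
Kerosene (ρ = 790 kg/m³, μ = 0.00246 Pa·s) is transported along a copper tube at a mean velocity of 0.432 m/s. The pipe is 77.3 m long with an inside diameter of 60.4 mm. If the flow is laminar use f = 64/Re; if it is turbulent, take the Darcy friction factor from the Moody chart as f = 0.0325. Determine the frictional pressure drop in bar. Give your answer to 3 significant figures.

ΔP ≈ 0.0307 bar

Reynolds number Re = ρVD/μ = 790 · 0.432 · 0.0604 / 0.00246 = 8379.
Re > 4000 → turbulent; use the Moody-chart value f = 0.0325.
Darcy-Weisbach: ΔP = f(L/D)(ρV²/2) = 0.0325·(77.3/0.0604)·(790·0.432²/2) = 0.0325·1280·73.72 = 3066 Pa.
ΔP = 3066 Pa = 0.0307 bar.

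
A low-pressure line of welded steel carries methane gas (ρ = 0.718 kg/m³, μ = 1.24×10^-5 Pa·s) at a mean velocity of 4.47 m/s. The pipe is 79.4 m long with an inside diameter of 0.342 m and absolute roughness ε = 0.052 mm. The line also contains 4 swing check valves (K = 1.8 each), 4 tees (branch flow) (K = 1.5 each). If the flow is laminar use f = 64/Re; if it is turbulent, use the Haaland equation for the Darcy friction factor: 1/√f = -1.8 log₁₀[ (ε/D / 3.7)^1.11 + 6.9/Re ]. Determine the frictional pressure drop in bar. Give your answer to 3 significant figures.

Reynolds number Re = ρVD/μ = 0.718 · 4.47 · 0.342 / 1.24e-05 = 8.852e+04.
Re > 4000 → turbulent. Relative roughness ε/D = 5.2e-05/0.342 = 0.000152. Haaland: 1/√f = -1.8 log₁₀[(0.000152/3.7)^1.11 + 6.9/8.852e+04] = -1.8 log₁₀[1.35e-05 + 7.79e-05] = 7.27, so f = 0.01892.
Total minor-loss coefficient ΣK = 4·1.8 + 4·1.5 = 13.2.
ΔP = [f·L/D + ΣK]·(ρV²/2) = [0.01892·79.4/0.342 + 13.2]·(0.718·4.47²/2) = [4.393 + 13.2]·7.173 = 126.2 Pa.
ΔP = 126.2 Pa = 0.00126 bar.

ΔP ≈ 0.00126 bar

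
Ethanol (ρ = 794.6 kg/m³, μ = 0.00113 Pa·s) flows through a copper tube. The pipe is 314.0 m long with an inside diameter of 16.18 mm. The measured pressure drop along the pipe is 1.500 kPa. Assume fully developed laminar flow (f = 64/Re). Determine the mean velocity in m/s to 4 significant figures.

For laminar flow, f = 64/Re with Re = ρVD/μ, so Darcy-Weisbach reduces to ΔP = 32μLV/D². Solving for V: V = ΔP·D²/(32μL) = 1500·(0.01618)²/(32·0.00113·314) = 0.03459 m/s.
Check: Re = ρVD/μ = 794.6·0.03459·0.01618/0.00113 = 393.5 < 2300, so the laminar assumption holds.

V ≈ 0.03459 m/s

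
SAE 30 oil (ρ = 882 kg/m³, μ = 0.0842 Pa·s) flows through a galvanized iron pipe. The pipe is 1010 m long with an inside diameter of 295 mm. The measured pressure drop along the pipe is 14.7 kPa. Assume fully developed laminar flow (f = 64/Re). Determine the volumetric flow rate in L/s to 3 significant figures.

For laminar flow, f = 64/Re with Re = ρVD/μ, so Darcy-Weisbach reduces to ΔP = 32μLV/D². Solving for V: V = ΔP·D²/(32μL) = 1.47e+04·(0.295)²/(32·0.0842·1010) = 0.4701 m/s.
Check: Re = ρVD/μ = 882·0.4701·0.295/0.0842 = 1453 < 2300, so the laminar assumption holds.
Q = V·A = 0.4701·(π/4·0.295²) = 0.03213 m³/s = 32.1 L/s.

Q ≈ 32.1 L/s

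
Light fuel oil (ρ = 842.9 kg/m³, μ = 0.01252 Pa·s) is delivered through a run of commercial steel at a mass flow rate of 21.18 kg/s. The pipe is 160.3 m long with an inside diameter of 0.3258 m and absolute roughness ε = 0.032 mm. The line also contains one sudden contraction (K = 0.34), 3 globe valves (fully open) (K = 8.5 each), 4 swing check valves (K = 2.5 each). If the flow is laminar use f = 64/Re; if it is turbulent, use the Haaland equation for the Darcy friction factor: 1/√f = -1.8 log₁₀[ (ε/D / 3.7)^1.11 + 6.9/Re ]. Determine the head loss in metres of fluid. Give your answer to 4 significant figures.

h_f ≈ 0.2452 m

A = πD²/4 = π(0.3258)²/4 = 0.08337 m²; mean velocity V = ṁ/(ρA) = 21.18/(842.9 · 0.08337) = 0.3014 m/s.
Reynolds number Re = ρVD/μ = 842.9 · 0.3014 · 0.3258 / 0.0125 = 6611.
Re > 4000 → turbulent. Relative roughness ε/D = 3.2e-05/0.3258 = 9.82e-05. Haaland: 1/√f = -1.8 log₁₀[(9.82e-05/3.7)^1.11 + 6.9/6611] = -1.8 log₁₀[8.33e-06 + 0.00104] = 5.36, so f = 0.0348.
Total minor-loss coefficient ΣK = 1·0.34 + 3·8.5 + 4·2.5 = 35.8.
ΔP = [f·L/D + ΣK]·(ρV²/2) = [0.0348·160.3/0.3258 + 35.8]·(842.9·0.3014²/2) = [17.12 + 35.8]·38.29 = 2028 Pa.
Head loss h_f = ΔP/(ρg) = 2028/(842.9·9.81) = 0.2452 m.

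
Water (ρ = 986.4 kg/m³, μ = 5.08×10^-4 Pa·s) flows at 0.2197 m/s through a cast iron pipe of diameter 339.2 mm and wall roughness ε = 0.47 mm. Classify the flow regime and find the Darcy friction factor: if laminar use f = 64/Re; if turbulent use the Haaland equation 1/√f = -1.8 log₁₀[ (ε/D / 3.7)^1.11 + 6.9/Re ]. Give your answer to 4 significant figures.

f ≈ 0.02269

Re = ρVD/μ = 986.4·0.2197·0.3392/0.000508 = 1.447e+05.
Re > 4000 → turbulent. ε/D = 0.00047/0.3392 = 0.00139; Haaland: 1/√f = -1.8 log₁₀[0.000157 + 4.77e-05] = 6.639, so f = 0.02269.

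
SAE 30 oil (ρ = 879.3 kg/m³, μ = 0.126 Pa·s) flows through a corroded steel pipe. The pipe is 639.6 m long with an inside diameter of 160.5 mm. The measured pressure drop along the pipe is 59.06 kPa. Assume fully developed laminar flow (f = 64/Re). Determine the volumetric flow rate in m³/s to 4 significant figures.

Q ≈ 0.01194 m³/s

For laminar flow, f = 64/Re with Re = ρVD/μ, so Darcy-Weisbach reduces to ΔP = 32μLV/D². Solving for V: V = ΔP·D²/(32μL) = 5.906e+04·(0.1605)²/(32·0.126·639.6) = 0.5899 m/s.
Check: Re = ρVD/μ = 879.3·0.5899·0.1605/0.126 = 660.8 < 2300, so the laminar assumption holds.
Q = V·A = 0.5899·(π/4·0.1605²) = 0.01194 m³/s = 0.01194 m³/s.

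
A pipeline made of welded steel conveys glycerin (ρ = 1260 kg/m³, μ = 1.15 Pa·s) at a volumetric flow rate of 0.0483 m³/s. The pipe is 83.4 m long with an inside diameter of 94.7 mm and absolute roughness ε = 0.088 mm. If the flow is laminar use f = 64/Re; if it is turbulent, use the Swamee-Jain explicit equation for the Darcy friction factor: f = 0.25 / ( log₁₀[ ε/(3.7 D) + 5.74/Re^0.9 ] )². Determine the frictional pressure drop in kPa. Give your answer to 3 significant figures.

ΔP ≈ 2350 kPa

Cross-sectional area A = πD²/4 = π(0.0947)²/4 = 0.007044 m²; mean velocity V = Q/A = 0.0483/0.007044 = 6.857 m/s.
Reynolds number Re = ρVD/μ = 1260 · 6.857 · 0.0947 / 1.15 = 711.5.
Re < 2300 → laminar flow, so f = 64/Re = 64/711.5 = 0.08995 (the turbulent correlation is not needed).
Darcy-Weisbach: ΔP = f(L/D)(ρV²/2) = 0.08995·(83.4/0.0947)·(1260·6.857²/2) = 0.08995·880.7·2.962e+04 = 2.347e+06 Pa.
ΔP = 2.347e+06 Pa = 2350 kPa.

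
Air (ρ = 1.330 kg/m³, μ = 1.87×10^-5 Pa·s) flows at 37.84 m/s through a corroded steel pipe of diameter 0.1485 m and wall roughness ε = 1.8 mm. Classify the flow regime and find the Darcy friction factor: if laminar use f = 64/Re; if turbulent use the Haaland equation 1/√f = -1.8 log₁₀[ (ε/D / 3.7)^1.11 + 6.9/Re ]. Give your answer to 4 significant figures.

Re = ρVD/μ = 1.33·37.84·0.1485/1.87e-05 = 3.997e+05.
Re > 4000 → turbulent. ε/D = 0.0018/0.1485 = 0.0121; Haaland: 1/√f = -1.8 log₁₀[0.00175 + 1.73e-05] = 4.957, so f = 0.0407.

f ≈ 0.04070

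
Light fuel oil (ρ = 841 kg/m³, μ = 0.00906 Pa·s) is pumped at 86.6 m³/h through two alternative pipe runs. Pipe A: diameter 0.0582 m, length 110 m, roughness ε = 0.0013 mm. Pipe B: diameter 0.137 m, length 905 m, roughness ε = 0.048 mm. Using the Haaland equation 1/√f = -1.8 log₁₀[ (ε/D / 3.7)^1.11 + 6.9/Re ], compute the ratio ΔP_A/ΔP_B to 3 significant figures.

Pipe A: V = Q/A = 0.02406/0.00266 = 9.042 m/s; Re = 4.885e+04; ε/D = 2.23e-05; Haaland → f = 0.02088; ΔP_A = f(L/D)(ρV²/2) = 1.357e+06 Pa.
Pipe B: V = Q/A = 0.02406/0.01474 = 1.632 m/s; Re = 2.075e+04; ε/D = 0.00035; Haaland → f = 0.02615; ΔP_B = f(L/D)(ρV²/2) = 1.934e+05 Pa.
ΔP_A/ΔP_B = 1.357e+06/1.934e+05 = 7.01.

ΔP_A/ΔP_B ≈ 7.01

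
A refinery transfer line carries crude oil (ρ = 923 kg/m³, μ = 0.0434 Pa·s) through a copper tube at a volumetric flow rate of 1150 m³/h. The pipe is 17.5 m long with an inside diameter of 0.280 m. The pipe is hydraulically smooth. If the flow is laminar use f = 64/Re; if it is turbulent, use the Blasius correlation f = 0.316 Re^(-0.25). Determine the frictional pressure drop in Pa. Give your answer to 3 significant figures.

Q = 1150 m³/h = 1150/3600 = 0.3194 m³/s.
Cross-sectional area A = πD²/4 = π(0.28)²/4 = 0.06158 m²; mean velocity V = Q/A = 0.3194/0.06158 = 5.188 m/s.
Reynolds number Re = ρVD/μ = 923 · 5.188 · 0.28 / 0.0434 = 3.089e+04.
Re > 4000 → turbulent. Smooth-pipe (Blasius): f = 0.316 Re^(-0.25) = 0.316/(3.089e+04)^0.25 = 0.02384.
Darcy-Weisbach: ΔP = f(L/D)(ρV²/2) = 0.02384·(17.5/0.28)·(923·5.188²/2) = 0.02384·62.5·1.242e+04 = 1.85e+04 Pa.

ΔP ≈ 18500 Pa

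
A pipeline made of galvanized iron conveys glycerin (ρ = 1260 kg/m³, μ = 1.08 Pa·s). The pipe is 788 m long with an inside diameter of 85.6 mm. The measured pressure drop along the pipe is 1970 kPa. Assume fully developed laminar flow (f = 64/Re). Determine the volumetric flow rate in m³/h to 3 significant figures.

For laminar flow, f = 64/Re with Re = ρVD/μ, so Darcy-Weisbach reduces to ΔP = 32μLV/D². Solving for V: V = ΔP·D²/(32μL) = 1.97e+06·(0.0856)²/(32·1.08·788) = 0.53 m/s.
Check: Re = ρVD/μ = 1260·0.53·0.0856/1.08 = 52.93 < 2300, so the laminar assumption holds.
Q = V·A = 0.53·(π/4·0.0856²) = 0.00305 m³/s = 11.0 m³/h.

Q ≈ 11.0 m³/h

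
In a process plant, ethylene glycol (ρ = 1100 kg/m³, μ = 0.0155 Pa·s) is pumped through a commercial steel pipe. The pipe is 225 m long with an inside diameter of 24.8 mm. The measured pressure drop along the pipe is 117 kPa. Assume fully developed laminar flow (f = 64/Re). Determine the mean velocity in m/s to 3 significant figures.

V ≈ 0.645 m/s

For laminar flow, f = 64/Re with Re = ρVD/μ, so Darcy-Weisbach reduces to ΔP = 32μLV/D². Solving for V: V = ΔP·D²/(32μL) = 1.17e+05·(0.0248)²/(32·0.0155·225) = 0.6448 m/s.
Check: Re = ρVD/μ = 1100·0.6448·0.0248/0.0155 = 1135 < 2300, so the laminar assumption holds.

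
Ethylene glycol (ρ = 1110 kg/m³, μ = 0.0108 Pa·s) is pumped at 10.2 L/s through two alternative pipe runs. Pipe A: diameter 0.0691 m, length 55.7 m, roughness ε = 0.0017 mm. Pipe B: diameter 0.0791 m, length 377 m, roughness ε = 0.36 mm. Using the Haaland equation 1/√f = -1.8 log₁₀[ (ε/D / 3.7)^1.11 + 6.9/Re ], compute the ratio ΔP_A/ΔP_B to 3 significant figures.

Pipe A: V = Q/A = 0.0102/0.00375 = 2.72 m/s; Re = 1.932e+04; ε/D = 2.46e-05; Haaland → f = 0.02601; ΔP_A = f(L/D)(ρV²/2) = 8.608e+04 Pa.
Pipe B: V = Q/A = 0.0102/0.004914 = 2.076 m/s; Re = 1.687e+04; ε/D = 0.00455; Haaland → f = 0.03427; ΔP_B = f(L/D)(ρV²/2) = 3.905e+05 Pa.
ΔP_A/ΔP_B = 8.608e+04/3.905e+05 = 0.220.

ΔP_A/ΔP_B ≈ 0.220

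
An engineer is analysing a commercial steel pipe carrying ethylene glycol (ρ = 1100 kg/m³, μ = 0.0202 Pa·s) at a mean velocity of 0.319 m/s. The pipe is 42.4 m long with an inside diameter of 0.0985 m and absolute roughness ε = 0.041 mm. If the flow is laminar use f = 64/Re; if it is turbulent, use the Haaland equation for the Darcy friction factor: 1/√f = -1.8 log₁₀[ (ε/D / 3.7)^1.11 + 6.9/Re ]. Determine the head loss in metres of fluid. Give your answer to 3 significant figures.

h_f ≈ 0.0835 m

Reynolds number Re = ρVD/μ = 1100 · 0.319 · 0.0985 / 0.0202 = 1711.
Re < 2300 → laminar flow, so f = 64/Re = 64/1711 = 0.0374 (the turbulent correlation is not needed).
Darcy-Weisbach: ΔP = f(L/D)(ρV²/2) = 0.0374·(42.4/0.0985)·(1100·0.319²/2) = 0.0374·430.5·55.97 = 901.1 Pa.
Head loss h_f = ΔP/(ρg) = 901.1/(1100·9.81) = 0.0835 m.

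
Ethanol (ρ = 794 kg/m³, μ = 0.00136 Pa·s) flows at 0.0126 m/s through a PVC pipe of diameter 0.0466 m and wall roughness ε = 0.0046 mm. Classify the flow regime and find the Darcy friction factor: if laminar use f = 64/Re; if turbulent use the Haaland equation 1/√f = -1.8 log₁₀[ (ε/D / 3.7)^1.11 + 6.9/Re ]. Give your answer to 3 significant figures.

f ≈ 0.187

Re = ρVD/μ = 794·0.0126·0.0466/0.00136 = 342.8.
Re < 2300 → laminar, so f = 64/Re = 0.1867 (roughness is irrelevant in laminar flow).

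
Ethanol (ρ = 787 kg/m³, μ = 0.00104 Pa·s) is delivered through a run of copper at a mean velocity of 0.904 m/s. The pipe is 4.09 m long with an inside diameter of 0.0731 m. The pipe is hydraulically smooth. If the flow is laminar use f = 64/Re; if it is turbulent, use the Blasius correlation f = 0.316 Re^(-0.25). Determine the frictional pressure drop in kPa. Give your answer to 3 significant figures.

Reynolds number Re = ρVD/μ = 787 · 0.904 · 0.0731 / 0.00104 = 5.001e+04.
Re > 4000 → turbulent. Smooth-pipe (Blasius): f = 0.316 Re^(-0.25) = 0.316/(5.001e+04)^0.25 = 0.02113.
Darcy-Weisbach: ΔP = f(L/D)(ρV²/2) = 0.02113·(4.09/0.0731)·(787·0.904²/2) = 0.02113·55.95·321.6 = 380.2 Pa.
ΔP = 380.2 Pa = 0.380 kPa.

ΔP ≈ 0.380 kPa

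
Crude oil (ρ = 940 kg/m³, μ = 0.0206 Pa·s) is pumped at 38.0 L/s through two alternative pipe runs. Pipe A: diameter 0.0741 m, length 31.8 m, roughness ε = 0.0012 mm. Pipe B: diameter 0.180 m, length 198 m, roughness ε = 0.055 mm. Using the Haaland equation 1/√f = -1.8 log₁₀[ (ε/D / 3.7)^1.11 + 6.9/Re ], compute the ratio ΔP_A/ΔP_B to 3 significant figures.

Pipe A: V = Q/A = 0.038/0.004312 = 8.812 m/s; Re = 2.979e+04; ε/D = 1.62e-05; Haaland → f = 0.02338; ΔP_A = f(L/D)(ρV²/2) = 3.662e+05 Pa.
Pipe B: V = Q/A = 0.038/0.02545 = 1.493 m/s; Re = 1.227e+04; ε/D = 0.000306; Haaland → f = 0.02962; ΔP_B = f(L/D)(ρV²/2) = 3.415e+04 Pa.
ΔP_A/ΔP_B = 3.662e+05/3.415e+04 = 10.7.

ΔP_A/ΔP_B ≈ 10.7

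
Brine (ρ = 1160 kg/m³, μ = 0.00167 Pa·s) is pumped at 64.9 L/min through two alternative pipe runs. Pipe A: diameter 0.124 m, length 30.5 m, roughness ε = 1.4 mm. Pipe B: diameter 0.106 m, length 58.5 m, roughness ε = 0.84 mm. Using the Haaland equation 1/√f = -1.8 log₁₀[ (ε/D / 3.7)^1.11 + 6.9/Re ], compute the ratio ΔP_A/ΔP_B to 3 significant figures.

Pipe A: V = Q/A = 0.001082/0.01208 = 0.08957 m/s; Re = 7715; ε/D = 0.0113; Haaland → f = 0.04563; ΔP_A = f(L/D)(ρV²/2) = 52.23 Pa.
Pipe B: V = Q/A = 0.001082/0.008825 = 0.1226 m/s; Re = 9025; ε/D = 0.00792; Haaland → f = 0.04135; ΔP_B = f(L/D)(ρV²/2) = 198.9 Pa.
ΔP_A/ΔP_B = 52.23/198.9 = 0.263.

ΔP_A/ΔP_B ≈ 0.263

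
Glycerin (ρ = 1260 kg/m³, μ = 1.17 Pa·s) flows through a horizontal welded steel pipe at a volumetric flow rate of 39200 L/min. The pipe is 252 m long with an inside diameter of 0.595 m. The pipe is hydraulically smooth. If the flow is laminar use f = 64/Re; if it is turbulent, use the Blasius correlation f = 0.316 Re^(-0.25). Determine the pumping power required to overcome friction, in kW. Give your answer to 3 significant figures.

Q = 39200 L/min = 39200/60000 = 0.6533 m³/s.
Cross-sectional area A = πD²/4 = π(0.595)²/4 = 0.2781 m²; mean velocity V = Q/A = 0.6533/0.2781 = 2.35 m/s.
Reynolds number Re = ρVD/μ = 1260 · 2.35 · 0.595 / 1.17 = 1506.
Re < 2300 → laminar flow, so f = 64/Re = 64/1506 = 0.04251 (the turbulent correlation is not needed).
Darcy-Weisbach: ΔP = f(L/D)(ρV²/2) = 0.04251·(252/0.595)·(1260·2.35²/2) = 0.04251·423.5·3478 = 6.262e+04 Pa.
Pumping power P = QΔP = 0.6533·6.262e+04 = 40910 W = 40.9 kW.

P ≈ 40.9 kW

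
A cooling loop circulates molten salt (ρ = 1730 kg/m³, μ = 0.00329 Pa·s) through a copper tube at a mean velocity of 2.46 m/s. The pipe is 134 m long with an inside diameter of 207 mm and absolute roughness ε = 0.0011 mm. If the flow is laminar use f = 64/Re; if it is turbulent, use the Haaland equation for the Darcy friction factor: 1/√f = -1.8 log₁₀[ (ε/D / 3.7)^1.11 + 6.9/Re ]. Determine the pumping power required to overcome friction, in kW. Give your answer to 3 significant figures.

P ≈ 4.12 kW

Reynolds number Re = ρVD/μ = 1730 · 2.46 · 0.207 / 0.00329 = 2.678e+05.
Re > 4000 → turbulent. Relative roughness ε/D = 1.1e-06/0.207 = 5.31e-06. Haaland: 1/√f = -1.8 log₁₀[(5.31e-06/3.7)^1.11 + 6.9/2.678e+05] = -1.8 log₁₀[3.27e-07 + 2.58e-05] = 8.25, so f = 0.01469.
Darcy-Weisbach: ΔP = f(L/D)(ρV²/2) = 0.01469·(134/0.207)·(1730·2.46²/2) = 0.01469·647.3·5235 = 4.978e+04 Pa.
Q = V·A = 2.46·0.03365 = 0.08279 m³/s.
Pumping power P = QΔP = 0.08279·4.978e+04 = 4122 W = 4.12 kW.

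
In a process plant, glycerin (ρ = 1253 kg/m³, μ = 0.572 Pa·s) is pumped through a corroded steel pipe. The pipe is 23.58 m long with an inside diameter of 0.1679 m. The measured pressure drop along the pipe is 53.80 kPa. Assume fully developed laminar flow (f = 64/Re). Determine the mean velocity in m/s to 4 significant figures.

V ≈ 3.514 m/s

For laminar flow, f = 64/Re with Re = ρVD/μ, so Darcy-Weisbach reduces to ΔP = 32μLV/D². Solving for V: V = ΔP·D²/(32μL) = 5.38e+04·(0.1679)²/(32·0.572·23.58) = 3.514 m/s.
Check: Re = ρVD/μ = 1253·3.514·0.1679/0.572 = 1292 < 2300, so the laminar assumption holds.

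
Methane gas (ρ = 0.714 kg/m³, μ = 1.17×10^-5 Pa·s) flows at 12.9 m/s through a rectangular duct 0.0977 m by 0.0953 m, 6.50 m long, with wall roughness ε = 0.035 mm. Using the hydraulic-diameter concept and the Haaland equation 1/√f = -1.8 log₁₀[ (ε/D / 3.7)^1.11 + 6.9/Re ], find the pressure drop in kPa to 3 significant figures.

Hydraulic diameter D_h = 4A/P = 4·(0.0977·0.0953)/(2·(0.0977+0.0953)) = 0.03724/0.386 = 0.09649 m.
Re = ρVD_h/μ = 0.714·12.9·0.09649/1.17e-05 = 7.596e+04.
ε/D_h = 3.5e-05/0.09649 = 0.000363; Haaland gives 1/√f = -1.8 log₁₀[3.55e-05+9.08e-05] = 7.017, so f = 0.02031.
ΔP = f(L/D_h)(ρV²/2) = 0.02031·6.5/0.09649·59.41 = 81.28 Pa.
ΔP = 0.0813 kPa.

ΔP ≈ 0.0813 kPa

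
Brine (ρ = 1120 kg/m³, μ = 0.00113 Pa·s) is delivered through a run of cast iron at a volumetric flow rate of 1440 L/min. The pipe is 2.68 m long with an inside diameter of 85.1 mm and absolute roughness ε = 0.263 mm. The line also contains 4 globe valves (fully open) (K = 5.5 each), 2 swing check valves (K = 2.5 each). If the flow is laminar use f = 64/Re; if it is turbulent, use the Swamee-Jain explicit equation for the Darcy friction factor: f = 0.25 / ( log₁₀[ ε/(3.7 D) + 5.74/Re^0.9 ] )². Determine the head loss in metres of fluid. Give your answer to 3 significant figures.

h_f ≈ 25.3 m

Q = 1440 L/min = 1440/60000 = 0.024 m³/s.
Cross-sectional area A = πD²/4 = π(0.0851)²/4 = 0.005688 m²; mean velocity V = Q/A = 0.024/0.005688 = 4.22 m/s.
Reynolds number Re = ρVD/μ = 1120 · 4.22 · 0.0851 / 0.00113 = 3.559e+05.
Re > 4000 → turbulent. Relative roughness ε/D = 0.000263/0.0851 = 0.00309. Swamee-Jain: f = 0.25/(log₁₀[0.00309/3.7 + 5.74/3.559e+05^0.9])² = 0.25/(log₁₀[0.000835 + 5.79e-05])² = 0.25/(-3.049)² = 0.02689.
Total minor-loss coefficient ΣK = 4·5.5 + 2·2.5 = 27.
ΔP = [f·L/D + ΣK]·(ρV²/2) = [0.02689·2.68/0.0851 + 27]·(1120·4.22²/2) = [0.8469 + 27]·9970 = 2.776e+05 Pa.
Head loss h_f = ΔP/(ρg) = 2.776e+05/(1120·9.81) = 25.3 m.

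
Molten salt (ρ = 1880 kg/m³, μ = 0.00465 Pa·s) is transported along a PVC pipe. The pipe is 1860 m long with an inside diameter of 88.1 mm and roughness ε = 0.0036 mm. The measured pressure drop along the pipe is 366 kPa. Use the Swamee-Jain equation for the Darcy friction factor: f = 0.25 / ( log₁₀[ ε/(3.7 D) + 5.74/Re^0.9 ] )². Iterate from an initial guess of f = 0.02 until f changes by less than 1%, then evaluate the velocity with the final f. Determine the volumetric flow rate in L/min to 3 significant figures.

Rearranging Darcy-Weisbach: V = √(2·ΔP·D/(f·L·ρ)). With ε/D = 3.6e-06/0.0881 = 4.09e-05, iterate starting from f = 0.02:
  f = 0.02 → V = √(2·3.66e+05·0.0881/(0.02·1860·1880)) = 0.9603 m/s; Re = ρVD/μ = 3.42e+04; f → 0.02279
  f = 0.02279 → V = 0.8995 m/s; Re = 3.204e+04; f → 0.02314
  f = 0.02314 → V = 0.8927 m/s; Re = 3.18e+04; f → 0.02318
Converged (Δf/f < 1%). With the final f = 0.02318: V = √(2·3.66e+05·0.0881/(0.02318·1860·1880)) = 0.8919 m/s.
Q = V·A = 0.8919·(π/4·0.0881²) = 0.005437 m³/s = 326 L/min.

Q ≈ 326 L/min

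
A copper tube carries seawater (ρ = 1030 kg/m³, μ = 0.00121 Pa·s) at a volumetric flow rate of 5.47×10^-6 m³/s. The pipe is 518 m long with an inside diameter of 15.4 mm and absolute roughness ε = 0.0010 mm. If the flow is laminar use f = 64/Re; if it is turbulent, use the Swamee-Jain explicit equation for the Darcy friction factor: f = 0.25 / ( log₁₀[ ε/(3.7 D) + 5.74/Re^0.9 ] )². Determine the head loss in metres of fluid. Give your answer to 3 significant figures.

Cross-sectional area A = πD²/4 = π(0.0154)²/4 = 0.0001863 m²; mean velocity V = Q/A = 5.47e-06/0.0001863 = 0.02937 m/s.
Reynolds number Re = ρVD/μ = 1030 · 0.02937 · 0.0154 / 0.00121 = 385.
Re < 2300 → laminar flow, so f = 64/Re = 64/385 = 0.1662 (the turbulent correlation is not needed).
Darcy-Weisbach: ΔP = f(L/D)(ρV²/2) = 0.1662·(518/0.0154)·(1030·0.02937²/2) = 0.1662·3.364e+04·0.4441 = 2484 Pa.
Head loss h_f = ΔP/(ρg) = 2484/(1030·9.81) = 0.246 m.

h_f ≈ 0.246 m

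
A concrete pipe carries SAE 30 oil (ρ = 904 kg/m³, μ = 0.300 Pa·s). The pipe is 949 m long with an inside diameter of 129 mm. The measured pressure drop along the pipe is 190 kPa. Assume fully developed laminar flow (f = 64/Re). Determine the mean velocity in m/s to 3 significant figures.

For laminar flow, f = 64/Re with Re = ρVD/μ, so Darcy-Weisbach reduces to ΔP = 32μLV/D². Solving for V: V = ΔP·D²/(32μL) = 1.9e+05·(0.129)²/(32·0.3·949) = 0.3471 m/s.
Check: Re = ρVD/μ = 904·0.3471·0.129/0.3 = 134.9 < 2300, so the laminar assumption holds.

V ≈ 0.347 m/s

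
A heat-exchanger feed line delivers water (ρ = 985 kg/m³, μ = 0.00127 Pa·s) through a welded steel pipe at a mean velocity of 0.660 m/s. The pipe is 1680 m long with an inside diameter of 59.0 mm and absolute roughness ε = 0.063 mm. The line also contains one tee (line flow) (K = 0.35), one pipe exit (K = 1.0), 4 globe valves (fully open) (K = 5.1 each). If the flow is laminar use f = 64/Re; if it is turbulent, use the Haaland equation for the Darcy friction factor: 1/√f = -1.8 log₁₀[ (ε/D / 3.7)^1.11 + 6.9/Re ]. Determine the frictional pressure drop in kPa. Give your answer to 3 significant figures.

Reynolds number Re = ρVD/μ = 985 · 0.66 · 0.059 / 0.00127 = 3.02e+04.
Re > 4000 → turbulent. Relative roughness ε/D = 6.3e-05/0.059 = 0.00107. Haaland: 1/√f = -1.8 log₁₀[(0.00107/3.7)^1.11 + 6.9/3.02e+04] = -1.8 log₁₀[0.000118 + 0.000228] = 6.229, so f = 0.02577.
Total minor-loss coefficient ΣK = 1·0.35 + 1·1 + 4·5.1 = 21.8.
ΔP = [f·L/D + ΣK]·(ρV²/2) = [0.02577·1680/0.059 + 21.8]·(985·0.66²/2) = [733.8 + 21.8]·214.5 = 1.621e+05 Pa.
ΔP = 1.621e+05 Pa = 162 kPa.

ΔP ≈ 162 kPa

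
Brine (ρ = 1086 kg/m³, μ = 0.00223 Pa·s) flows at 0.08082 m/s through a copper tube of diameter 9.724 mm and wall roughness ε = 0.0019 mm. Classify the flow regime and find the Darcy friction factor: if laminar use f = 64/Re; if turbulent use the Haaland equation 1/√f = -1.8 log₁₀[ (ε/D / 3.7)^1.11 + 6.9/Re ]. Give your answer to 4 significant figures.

f ≈ 0.1672

Re = ρVD/μ = 1086·0.08082·0.009724/0.00223 = 382.7.
Re < 2300 → laminar, so f = 64/Re = 0.1672 (roughness is irrelevant in laminar flow).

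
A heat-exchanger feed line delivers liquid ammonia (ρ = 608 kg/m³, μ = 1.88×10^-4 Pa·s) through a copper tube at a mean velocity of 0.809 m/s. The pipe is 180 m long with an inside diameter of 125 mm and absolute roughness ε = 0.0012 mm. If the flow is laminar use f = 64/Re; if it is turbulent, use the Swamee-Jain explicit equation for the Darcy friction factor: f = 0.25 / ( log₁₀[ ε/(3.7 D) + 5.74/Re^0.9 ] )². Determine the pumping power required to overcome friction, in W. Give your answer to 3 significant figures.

Reynolds number Re = ρVD/μ = 608 · 0.809 · 0.125 / 0.000188 = 3.27e+05.
Re > 4000 → turbulent. Relative roughness ε/D = 1.2e-06/0.125 = 9.6e-06. Swamee-Jain: f = 0.25/(log₁₀[9.6e-06/3.7 + 5.74/3.27e+05^0.9])² = 0.25/(log₁₀[2.59e-06 + 6.25e-05])² = 0.25/(-4.187)² = 0.01426.
Darcy-Weisbach: ΔP = f(L/D)(ρV²/2) = 0.01426·(180/0.125)·(608·0.809²/2) = 0.01426·1440·199 = 4087 Pa.
Q = V·A = 0.809·0.01227 = 0.009928 m³/s.
Pumping power P = QΔP = 0.009928·4087 = 40.57 W = 40.6 W.

P ≈ 40.6 W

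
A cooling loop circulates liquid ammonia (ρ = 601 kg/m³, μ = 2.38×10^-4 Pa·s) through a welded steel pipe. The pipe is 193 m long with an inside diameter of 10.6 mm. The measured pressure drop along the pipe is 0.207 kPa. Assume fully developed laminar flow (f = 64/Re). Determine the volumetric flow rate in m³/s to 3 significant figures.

Q ≈ 1.40×10^-6 m³/s

For laminar flow, f = 64/Re with Re = ρVD/μ, so Darcy-Weisbach reduces to ΔP = 32μLV/D². Solving for V: V = ΔP·D²/(32μL) = 207·(0.0106)²/(32·0.000238·193) = 0.01582 m/s.
Check: Re = ρVD/μ = 601·0.01582·0.0106/0.000238 = 423.5 < 2300, so the laminar assumption holds.
Q = V·A = 0.01582·(π/4·0.0106²) = 1.396e-06 m³/s = 1.40×10^-6 m³/s.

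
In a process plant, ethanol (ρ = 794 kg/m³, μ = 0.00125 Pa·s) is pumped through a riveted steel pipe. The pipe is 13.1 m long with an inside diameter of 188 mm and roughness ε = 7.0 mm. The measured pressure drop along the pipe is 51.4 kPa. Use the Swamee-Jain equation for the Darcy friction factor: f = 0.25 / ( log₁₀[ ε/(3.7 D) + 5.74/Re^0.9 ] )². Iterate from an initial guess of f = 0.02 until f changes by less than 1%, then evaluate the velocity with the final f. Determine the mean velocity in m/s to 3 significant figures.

V ≈ 5.44 m/s

Rearranging Darcy-Weisbach: V = √(2·ΔP·D/(f·L·ρ)). With ε/D = 0.007/0.188 = 0.0372, iterate starting from f = 0.02:
  f = 0.02 → V = √(2·5.14e+04·0.188/(0.02·13.1·794)) = 9.639 m/s; Re = ρVD/μ = 1.151e+06; f → 0.06273
  f = 0.06273 → V = 5.443 m/s; Re = 6.499e+05; f → 0.06276
Converged (Δf/f < 1%). With the final f = 0.06276: V = √(2·5.14e+04·0.188/(0.06276·13.1·794)) = 5.441 m/s.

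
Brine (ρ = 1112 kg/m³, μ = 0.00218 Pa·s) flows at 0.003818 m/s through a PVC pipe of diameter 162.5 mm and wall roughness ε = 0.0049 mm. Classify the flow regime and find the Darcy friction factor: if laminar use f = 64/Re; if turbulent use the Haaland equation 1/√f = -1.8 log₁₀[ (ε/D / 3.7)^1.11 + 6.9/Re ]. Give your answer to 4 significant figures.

f ≈ 0.2022

Re = ρVD/μ = 1112·0.003818·0.1625/0.00218 = 316.5.
Re < 2300 → laminar, so f = 64/Re = 0.2022 (roughness is irrelevant in laminar flow).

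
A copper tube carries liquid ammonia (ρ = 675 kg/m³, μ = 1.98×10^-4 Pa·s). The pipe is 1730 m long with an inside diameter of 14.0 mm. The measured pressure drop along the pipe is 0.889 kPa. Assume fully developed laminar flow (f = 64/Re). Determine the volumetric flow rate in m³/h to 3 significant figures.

Q ≈ 0.00881 m³/h

For laminar flow, f = 64/Re with Re = ρVD/μ, so Darcy-Weisbach reduces to ΔP = 32μLV/D². Solving for V: V = ΔP·D²/(32μL) = 889·(0.014)²/(32·0.000198·1730) = 0.0159 m/s.
Check: Re = ρVD/μ = 675·0.0159·0.014/0.000198 = 758.7 < 2300, so the laminar assumption holds.
Q = V·A = 0.0159·(π/4·0.014²) = 2.447e-06 m³/s = 0.00881 m³/h.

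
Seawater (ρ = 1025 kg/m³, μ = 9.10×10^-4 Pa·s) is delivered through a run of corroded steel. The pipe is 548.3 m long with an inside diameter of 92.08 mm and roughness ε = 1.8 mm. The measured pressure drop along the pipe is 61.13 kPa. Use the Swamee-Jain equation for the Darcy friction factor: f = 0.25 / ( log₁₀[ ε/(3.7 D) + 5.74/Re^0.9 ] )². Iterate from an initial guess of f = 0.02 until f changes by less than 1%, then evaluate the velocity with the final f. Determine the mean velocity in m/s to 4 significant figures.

V ≈ 0.6386 m/s

Rearranging Darcy-Weisbach: V = √(2·ΔP·D/(f·L·ρ)). With ε/D = 0.0018/0.09208 = 0.0195, iterate starting from f = 0.02:
  f = 0.02 → V = √(2·6.113e+04·0.09208/(0.02·548.3·1025)) = 1.001 m/s; Re = ρVD/μ = 1.038e+05; f → 0.04882
  f = 0.04882 → V = 0.6405 m/s; Re = 6.644e+04; f → 0.04912
Converged (Δf/f < 1%). With the final f = 0.04912: V = √(2·6.113e+04·0.09208/(0.04912·548.3·1025)) = 0.6386 m/s.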